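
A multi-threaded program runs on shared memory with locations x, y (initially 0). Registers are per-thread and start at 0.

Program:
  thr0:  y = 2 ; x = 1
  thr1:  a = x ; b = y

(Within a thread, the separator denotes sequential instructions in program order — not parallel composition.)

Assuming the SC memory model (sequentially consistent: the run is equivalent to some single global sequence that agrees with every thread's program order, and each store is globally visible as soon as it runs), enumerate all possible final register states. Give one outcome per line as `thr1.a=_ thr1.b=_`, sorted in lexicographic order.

outcome vector order: (thr1.a,thr1.b)
|SC outcomes| = 3

thr1.a=0 thr1.b=0
thr1.a=0 thr1.b=2
thr1.a=1 thr1.b=2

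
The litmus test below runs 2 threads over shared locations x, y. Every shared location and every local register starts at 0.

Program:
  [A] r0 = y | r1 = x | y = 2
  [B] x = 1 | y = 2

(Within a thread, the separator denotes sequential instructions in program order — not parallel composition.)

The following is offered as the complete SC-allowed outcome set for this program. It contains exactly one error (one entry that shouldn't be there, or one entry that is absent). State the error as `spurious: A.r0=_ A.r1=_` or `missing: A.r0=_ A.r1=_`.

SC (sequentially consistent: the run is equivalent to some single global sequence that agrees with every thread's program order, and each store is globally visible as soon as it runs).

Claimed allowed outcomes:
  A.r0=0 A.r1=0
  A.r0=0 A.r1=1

outcome vector order: (A.r0,A.r1)
[SC] allowed = {0/0; 0/1; 2/1}
SC∖claimed = {2/1}

missing: A.r0=2 A.r1=1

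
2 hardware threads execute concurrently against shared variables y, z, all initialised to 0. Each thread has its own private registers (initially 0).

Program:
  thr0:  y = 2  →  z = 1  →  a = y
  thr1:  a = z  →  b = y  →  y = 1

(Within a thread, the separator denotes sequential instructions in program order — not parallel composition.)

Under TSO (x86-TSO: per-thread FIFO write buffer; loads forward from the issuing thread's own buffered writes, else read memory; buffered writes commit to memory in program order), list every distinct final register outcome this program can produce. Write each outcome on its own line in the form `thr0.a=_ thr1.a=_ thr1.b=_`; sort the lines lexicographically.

thr0.a=1 thr1.a=0 thr1.b=0
thr0.a=1 thr1.a=0 thr1.b=2
thr0.a=1 thr1.a=1 thr1.b=2
thr0.a=2 thr1.a=0 thr1.b=0
thr0.a=2 thr1.a=0 thr1.b=2
thr0.a=2 thr1.a=1 thr1.b=2

outcome vector order: (thr0.a,thr1.a,thr1.b)
|TSO outcomes| = 6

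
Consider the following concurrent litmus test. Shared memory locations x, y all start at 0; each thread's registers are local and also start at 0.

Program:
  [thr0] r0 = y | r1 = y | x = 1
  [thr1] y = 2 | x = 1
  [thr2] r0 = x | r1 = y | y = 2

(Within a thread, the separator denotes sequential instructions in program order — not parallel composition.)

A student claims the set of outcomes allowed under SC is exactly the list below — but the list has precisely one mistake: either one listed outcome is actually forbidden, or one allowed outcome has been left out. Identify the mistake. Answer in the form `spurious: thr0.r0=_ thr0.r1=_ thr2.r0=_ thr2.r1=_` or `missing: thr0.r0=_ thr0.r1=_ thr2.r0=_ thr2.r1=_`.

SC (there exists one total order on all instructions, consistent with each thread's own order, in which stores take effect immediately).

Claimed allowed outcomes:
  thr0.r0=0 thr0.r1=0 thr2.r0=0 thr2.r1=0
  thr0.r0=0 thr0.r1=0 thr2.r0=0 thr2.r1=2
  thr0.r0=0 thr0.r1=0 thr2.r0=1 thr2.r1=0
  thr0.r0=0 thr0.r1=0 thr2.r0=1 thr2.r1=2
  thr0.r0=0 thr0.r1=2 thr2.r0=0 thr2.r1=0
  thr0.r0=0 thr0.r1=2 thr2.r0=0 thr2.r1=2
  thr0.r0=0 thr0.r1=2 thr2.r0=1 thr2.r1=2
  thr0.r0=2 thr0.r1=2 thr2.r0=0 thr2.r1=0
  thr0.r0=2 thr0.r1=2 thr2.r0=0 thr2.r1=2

missing: thr0.r0=2 thr0.r1=2 thr2.r0=1 thr2.r1=2

outcome vector order: (thr0.r0,thr0.r1,thr2.r0,thr2.r1)
under SC → 0000; 0002; 0010; 0012; 0200; 0202; 0212; 2200; 2202; 2212
SC∖claimed = {2212}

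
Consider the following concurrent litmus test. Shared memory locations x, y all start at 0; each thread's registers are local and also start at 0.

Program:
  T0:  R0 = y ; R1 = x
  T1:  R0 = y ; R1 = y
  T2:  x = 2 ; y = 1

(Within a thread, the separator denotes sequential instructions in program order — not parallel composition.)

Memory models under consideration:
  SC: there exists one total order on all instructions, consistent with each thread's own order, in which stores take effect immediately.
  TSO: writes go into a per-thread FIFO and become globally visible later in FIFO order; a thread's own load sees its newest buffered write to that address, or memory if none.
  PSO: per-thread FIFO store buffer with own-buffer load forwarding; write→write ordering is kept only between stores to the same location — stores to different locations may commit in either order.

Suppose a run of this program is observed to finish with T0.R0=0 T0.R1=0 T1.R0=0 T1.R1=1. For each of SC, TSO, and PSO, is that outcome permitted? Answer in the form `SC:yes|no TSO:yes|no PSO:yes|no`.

outcome vector order: (T0.R0,T0.R1,T1.R0,T1.R1)
under SC → 0/0/0/0, 0/0/0/1, 0/0/1/1, 0/2/0/0, 0/2/0/1, 0/2/1/1, 1/2/0/0, 1/2/0/1, 1/2/1/1
under TSO → 0/0/0/0, 0/0/0/1, 0/0/1/1, 0/2/0/0, 0/2/0/1, 0/2/1/1, 1/2/0/0, 1/2/0/1, 1/2/1/1
under PSO → 0/0/0/0, 0/0/0/1, 0/0/1/1, 0/2/0/0, 0/2/0/1, 0/2/1/1, 1/0/0/0, 1/0/0/1, 1/0/1/1, 1/2/0/0, 1/2/0/1, 1/2/1/1
target 0/0/0/1 ∈ {SC,TSO,PSO}

SC:yes TSO:yes PSO:yes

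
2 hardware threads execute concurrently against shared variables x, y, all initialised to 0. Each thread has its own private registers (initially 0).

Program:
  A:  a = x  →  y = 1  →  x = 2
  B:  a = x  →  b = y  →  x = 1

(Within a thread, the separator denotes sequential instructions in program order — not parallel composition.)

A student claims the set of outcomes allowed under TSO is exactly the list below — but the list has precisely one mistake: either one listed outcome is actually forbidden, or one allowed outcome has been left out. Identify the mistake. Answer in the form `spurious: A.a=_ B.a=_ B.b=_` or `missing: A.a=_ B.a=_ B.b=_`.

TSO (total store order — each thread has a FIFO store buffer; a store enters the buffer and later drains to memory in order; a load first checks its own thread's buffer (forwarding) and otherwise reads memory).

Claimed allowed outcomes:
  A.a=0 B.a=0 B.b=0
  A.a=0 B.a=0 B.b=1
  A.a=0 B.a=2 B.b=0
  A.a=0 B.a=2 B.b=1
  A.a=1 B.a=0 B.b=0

outcome vector order: (A.a,B.a,B.b)
under TSO → 000, 001, 021, 100
claimed∖TSO = {020}

spurious: A.a=0 B.a=2 B.b=0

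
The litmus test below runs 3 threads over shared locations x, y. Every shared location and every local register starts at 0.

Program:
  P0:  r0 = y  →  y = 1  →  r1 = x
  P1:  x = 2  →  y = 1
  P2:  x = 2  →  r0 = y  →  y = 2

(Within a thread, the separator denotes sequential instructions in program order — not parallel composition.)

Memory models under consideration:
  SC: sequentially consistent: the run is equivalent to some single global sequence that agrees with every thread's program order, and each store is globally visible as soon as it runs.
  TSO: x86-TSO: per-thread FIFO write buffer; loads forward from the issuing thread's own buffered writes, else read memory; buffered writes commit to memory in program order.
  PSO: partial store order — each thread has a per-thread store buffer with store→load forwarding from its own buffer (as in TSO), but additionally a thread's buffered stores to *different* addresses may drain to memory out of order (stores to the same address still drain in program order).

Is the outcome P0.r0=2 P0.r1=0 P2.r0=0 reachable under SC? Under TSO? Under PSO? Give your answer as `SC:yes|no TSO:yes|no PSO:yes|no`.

outcome vector order: (P0.r0,P0.r1,P2.r0)
[SC] allowed = {001; 020; 021; 120; 121; 220; 221}
[TSO] allowed = {000; 001; 020; 021; 120; 121; 220; 221}
[PSO] allowed = {000; 001; 020; 021; 100; 101; 120; 121; 200; 201; 220; 221}
target 200 ∈ {PSO}

SC:no TSO:no PSO:yes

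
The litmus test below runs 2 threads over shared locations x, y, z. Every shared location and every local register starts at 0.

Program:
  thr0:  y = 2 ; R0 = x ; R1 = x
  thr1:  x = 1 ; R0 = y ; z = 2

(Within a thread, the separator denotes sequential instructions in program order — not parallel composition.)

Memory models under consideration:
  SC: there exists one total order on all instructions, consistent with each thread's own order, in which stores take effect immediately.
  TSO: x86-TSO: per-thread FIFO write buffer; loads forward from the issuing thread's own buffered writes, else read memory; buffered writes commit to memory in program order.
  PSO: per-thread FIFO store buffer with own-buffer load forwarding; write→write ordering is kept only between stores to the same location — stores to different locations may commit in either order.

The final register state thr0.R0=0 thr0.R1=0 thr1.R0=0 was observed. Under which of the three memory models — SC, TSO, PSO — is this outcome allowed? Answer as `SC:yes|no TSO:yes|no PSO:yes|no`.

SC:no TSO:yes PSO:yes

outcome vector order: (thr0.R0,thr0.R1,thr1.R0)
SC: 4 outcomes — {002; 012; 110; 112}
TSO: 6 outcomes — {000; 002; 010; 012; 110; 112}
PSO: 6 outcomes — {000; 002; 010; 012; 110; 112}
target 000 ∈ {TSO,PSO}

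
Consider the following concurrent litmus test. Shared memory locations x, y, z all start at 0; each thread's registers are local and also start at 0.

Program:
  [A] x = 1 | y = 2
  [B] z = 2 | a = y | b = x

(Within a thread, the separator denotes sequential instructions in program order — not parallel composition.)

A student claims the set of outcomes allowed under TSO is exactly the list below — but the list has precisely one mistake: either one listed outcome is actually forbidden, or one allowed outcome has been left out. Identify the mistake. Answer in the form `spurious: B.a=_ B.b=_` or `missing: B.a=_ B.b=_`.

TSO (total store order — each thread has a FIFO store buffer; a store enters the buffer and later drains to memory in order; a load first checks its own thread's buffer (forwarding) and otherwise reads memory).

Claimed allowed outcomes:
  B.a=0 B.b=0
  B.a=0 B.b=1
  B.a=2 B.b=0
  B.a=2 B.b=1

spurious: B.a=2 B.b=0

outcome vector order: (B.a,B.b)
TSO: 3 outcomes — {<0 0> <0 1> <2 1>}
claimed∖TSO = {<2 0>}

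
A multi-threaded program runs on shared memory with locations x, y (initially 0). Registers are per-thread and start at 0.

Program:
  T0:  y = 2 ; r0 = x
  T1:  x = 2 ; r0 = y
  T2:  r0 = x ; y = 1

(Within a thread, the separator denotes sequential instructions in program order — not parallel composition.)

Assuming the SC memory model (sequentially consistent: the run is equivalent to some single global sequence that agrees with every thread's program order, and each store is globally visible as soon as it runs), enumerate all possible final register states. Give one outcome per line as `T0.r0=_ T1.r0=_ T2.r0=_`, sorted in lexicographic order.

outcome vector order: (T0.r0,T1.r0,T2.r0)
|SC outcomes| = 10

T0.r0=0 T1.r0=1 T2.r0=0
T0.r0=0 T1.r0=1 T2.r0=2
T0.r0=0 T1.r0=2 T2.r0=0
T0.r0=0 T1.r0=2 T2.r0=2
T0.r0=2 T1.r0=0 T2.r0=0
T0.r0=2 T1.r0=0 T2.r0=2
T0.r0=2 T1.r0=1 T2.r0=0
T0.r0=2 T1.r0=1 T2.r0=2
T0.r0=2 T1.r0=2 T2.r0=0
T0.r0=2 T1.r0=2 T2.r0=2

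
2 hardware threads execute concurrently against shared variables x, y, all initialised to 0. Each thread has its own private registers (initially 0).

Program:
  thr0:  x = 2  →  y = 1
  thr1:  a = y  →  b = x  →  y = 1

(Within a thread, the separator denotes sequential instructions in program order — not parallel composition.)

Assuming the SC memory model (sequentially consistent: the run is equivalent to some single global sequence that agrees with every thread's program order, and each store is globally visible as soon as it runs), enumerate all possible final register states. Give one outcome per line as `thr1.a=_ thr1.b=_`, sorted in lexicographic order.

outcome vector order: (thr1.a,thr1.b)
|SC outcomes| = 3

thr1.a=0 thr1.b=0
thr1.a=0 thr1.b=2
thr1.a=1 thr1.b=2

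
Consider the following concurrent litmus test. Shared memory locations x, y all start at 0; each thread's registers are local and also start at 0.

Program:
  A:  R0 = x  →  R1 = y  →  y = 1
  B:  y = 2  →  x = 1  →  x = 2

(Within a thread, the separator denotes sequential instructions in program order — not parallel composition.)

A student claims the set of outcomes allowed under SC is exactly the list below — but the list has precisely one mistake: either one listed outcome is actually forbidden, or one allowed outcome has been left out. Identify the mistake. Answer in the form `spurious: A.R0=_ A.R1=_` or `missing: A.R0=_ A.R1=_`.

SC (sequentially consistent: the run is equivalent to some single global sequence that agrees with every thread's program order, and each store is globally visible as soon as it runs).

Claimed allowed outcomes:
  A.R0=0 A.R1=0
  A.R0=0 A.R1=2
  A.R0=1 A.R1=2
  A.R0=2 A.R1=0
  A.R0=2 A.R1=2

spurious: A.R0=2 A.R1=0

outcome vector order: (A.R0,A.R1)
SC: 4 outcomes — {00, 02, 12, 22}
claimed∖SC = {20}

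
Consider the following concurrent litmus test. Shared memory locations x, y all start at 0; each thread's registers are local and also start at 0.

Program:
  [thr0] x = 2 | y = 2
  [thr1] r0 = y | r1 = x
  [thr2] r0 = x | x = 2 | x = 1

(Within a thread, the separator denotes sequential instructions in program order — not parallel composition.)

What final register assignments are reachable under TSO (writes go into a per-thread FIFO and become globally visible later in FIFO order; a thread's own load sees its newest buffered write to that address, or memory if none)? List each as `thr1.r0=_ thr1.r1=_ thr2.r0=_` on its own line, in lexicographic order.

thr1.r0=0 thr1.r1=0 thr2.r0=0
thr1.r0=0 thr1.r1=0 thr2.r0=2
thr1.r0=0 thr1.r1=1 thr2.r0=0
thr1.r0=0 thr1.r1=1 thr2.r0=2
thr1.r0=0 thr1.r1=2 thr2.r0=0
thr1.r0=0 thr1.r1=2 thr2.r0=2
thr1.r0=2 thr1.r1=1 thr2.r0=0
thr1.r0=2 thr1.r1=1 thr2.r0=2
thr1.r0=2 thr1.r1=2 thr2.r0=0
thr1.r0=2 thr1.r1=2 thr2.r0=2

outcome vector order: (thr1.r0,thr1.r1,thr2.r0)
|TSO outcomes| = 10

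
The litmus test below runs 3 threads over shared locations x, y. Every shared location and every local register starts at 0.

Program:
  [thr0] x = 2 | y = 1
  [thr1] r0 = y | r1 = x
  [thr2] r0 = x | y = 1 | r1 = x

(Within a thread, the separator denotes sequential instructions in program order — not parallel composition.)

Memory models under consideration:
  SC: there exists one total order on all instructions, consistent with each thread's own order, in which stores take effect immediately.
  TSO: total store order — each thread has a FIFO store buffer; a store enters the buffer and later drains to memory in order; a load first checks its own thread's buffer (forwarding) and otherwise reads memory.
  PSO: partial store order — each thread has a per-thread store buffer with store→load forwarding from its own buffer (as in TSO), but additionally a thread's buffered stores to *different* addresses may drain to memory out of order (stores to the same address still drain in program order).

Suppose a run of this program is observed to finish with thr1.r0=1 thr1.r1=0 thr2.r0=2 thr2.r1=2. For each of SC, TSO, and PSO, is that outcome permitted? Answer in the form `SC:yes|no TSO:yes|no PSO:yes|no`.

SC:no TSO:no PSO:yes

outcome vector order: (thr1.r0,thr1.r1,thr2.r0,thr2.r1)
under SC → (0,0,0,0) (0,0,0,2) (0,0,2,2) (0,2,0,0) (0,2,0,2) (0,2,2,2) (1,0,0,0) (1,0,0,2) (1,2,0,0) (1,2,0,2) (1,2,2,2)
under TSO → (0,0,0,0) (0,0,0,2) (0,0,2,2) (0,2,0,0) (0,2,0,2) (0,2,2,2) (1,0,0,0) (1,0,0,2) (1,2,0,0) (1,2,0,2) (1,2,2,2)
under PSO → (0,0,0,0) (0,0,0,2) (0,0,2,2) (0,2,0,0) (0,2,0,2) (0,2,2,2) (1,0,0,0) (1,0,0,2) (1,0,2,2) (1,2,0,0) (1,2,0,2) (1,2,2,2)
target (1,0,2,2) ∈ {PSO}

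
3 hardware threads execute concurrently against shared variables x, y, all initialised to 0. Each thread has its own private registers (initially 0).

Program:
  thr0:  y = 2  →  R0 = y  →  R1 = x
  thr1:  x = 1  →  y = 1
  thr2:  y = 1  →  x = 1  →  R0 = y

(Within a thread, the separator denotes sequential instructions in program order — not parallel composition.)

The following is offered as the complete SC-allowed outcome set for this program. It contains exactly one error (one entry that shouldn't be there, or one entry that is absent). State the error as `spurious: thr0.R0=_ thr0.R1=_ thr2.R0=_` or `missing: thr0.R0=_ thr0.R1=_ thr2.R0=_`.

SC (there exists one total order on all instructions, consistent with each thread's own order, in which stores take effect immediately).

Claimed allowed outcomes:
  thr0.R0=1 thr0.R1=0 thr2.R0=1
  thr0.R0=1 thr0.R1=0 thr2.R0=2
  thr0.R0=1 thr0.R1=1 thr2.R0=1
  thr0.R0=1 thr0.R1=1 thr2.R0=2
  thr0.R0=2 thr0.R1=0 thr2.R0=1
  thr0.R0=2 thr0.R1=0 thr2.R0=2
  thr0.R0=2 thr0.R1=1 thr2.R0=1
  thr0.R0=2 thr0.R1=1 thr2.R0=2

outcome vector order: (thr0.R0,thr0.R1,thr2.R0)
[SC] allowed = {1/0/1, 1/1/1, 1/1/2, 2/0/1, 2/0/2, 2/1/1, 2/1/2}
claimed∖SC = {1/0/2}

spurious: thr0.R0=1 thr0.R1=0 thr2.R0=2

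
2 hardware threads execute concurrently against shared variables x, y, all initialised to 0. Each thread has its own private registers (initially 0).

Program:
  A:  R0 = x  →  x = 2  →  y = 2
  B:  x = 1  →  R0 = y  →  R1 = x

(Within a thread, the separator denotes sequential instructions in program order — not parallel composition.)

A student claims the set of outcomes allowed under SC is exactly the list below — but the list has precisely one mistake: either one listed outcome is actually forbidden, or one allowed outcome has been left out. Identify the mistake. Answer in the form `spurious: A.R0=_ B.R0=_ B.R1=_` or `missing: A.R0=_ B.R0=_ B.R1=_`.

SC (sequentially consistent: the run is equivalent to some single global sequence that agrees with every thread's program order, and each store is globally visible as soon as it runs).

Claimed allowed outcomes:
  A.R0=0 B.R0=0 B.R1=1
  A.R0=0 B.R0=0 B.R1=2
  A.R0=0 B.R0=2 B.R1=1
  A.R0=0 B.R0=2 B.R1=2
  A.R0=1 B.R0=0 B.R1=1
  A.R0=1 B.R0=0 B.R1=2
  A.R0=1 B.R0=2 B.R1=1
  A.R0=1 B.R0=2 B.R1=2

outcome vector order: (A.R0,B.R0,B.R1)
SC (7): <0 0 1>, <0 0 2>, <0 2 1>, <0 2 2>, <1 0 1>, <1 0 2>, <1 2 2>
claimed∖SC = {<1 2 1>}

spurious: A.R0=1 B.R0=2 B.R1=1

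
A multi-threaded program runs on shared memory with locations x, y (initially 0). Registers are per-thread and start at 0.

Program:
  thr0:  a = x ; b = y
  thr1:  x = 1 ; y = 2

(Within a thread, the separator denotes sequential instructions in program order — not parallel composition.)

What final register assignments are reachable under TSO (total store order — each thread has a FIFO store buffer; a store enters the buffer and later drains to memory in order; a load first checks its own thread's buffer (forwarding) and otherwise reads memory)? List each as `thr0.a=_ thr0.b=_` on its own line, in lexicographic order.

outcome vector order: (thr0.a,thr0.b)
|TSO outcomes| = 4

thr0.a=0 thr0.b=0
thr0.a=0 thr0.b=2
thr0.a=1 thr0.b=0
thr0.a=1 thr0.b=2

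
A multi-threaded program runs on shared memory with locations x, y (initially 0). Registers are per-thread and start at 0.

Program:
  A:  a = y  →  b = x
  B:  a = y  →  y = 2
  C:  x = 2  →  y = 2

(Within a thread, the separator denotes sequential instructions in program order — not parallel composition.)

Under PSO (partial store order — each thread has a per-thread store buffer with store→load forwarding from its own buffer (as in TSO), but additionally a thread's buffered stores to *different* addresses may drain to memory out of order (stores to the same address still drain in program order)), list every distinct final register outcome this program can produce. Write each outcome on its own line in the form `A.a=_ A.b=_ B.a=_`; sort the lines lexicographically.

A.a=0 A.b=0 B.a=0
A.a=0 A.b=0 B.a=2
A.a=0 A.b=2 B.a=0
A.a=0 A.b=2 B.a=2
A.a=2 A.b=0 B.a=0
A.a=2 A.b=0 B.a=2
A.a=2 A.b=2 B.a=0
A.a=2 A.b=2 B.a=2

outcome vector order: (A.a,A.b,B.a)
|PSO outcomes| = 8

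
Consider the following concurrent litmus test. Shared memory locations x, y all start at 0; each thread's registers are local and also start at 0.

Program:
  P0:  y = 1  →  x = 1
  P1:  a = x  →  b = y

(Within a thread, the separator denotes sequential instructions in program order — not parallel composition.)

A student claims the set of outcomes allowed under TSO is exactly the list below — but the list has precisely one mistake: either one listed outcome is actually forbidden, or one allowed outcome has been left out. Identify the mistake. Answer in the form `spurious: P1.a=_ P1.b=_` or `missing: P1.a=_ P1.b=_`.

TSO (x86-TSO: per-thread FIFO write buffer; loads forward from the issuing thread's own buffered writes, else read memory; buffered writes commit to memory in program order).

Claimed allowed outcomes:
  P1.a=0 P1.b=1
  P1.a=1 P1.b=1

missing: P1.a=0 P1.b=0

outcome vector order: (P1.a,P1.b)
under TSO → 00, 01, 11
TSO∖claimed = {00}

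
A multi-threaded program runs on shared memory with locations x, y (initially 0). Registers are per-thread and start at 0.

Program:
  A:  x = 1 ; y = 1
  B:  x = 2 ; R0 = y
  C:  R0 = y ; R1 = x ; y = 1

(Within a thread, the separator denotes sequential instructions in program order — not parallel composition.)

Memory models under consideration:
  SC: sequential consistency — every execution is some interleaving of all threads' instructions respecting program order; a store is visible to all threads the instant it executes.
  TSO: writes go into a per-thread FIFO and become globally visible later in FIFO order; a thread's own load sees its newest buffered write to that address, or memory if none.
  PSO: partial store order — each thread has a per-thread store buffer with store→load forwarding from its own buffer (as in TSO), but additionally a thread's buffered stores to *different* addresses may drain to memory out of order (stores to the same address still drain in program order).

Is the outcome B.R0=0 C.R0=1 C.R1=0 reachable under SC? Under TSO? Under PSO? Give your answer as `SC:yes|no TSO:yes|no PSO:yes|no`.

SC:no TSO:no PSO:yes

outcome vector order: (B.R0,C.R0,C.R1)
SC (10): (0,0,0), (0,0,1), (0,0,2), (0,1,1), (0,1,2), (1,0,0), (1,0,1), (1,0,2), (1,1,1), (1,1,2)
TSO (10): (0,0,0), (0,0,1), (0,0,2), (0,1,1), (0,1,2), (1,0,0), (1,0,1), (1,0,2), (1,1,1), (1,1,2)
PSO (12): (0,0,0), (0,0,1), (0,0,2), (0,1,0), (0,1,1), (0,1,2), (1,0,0), (1,0,1), (1,0,2), (1,1,0), (1,1,1), (1,1,2)
target (0,1,0) ∈ {PSO}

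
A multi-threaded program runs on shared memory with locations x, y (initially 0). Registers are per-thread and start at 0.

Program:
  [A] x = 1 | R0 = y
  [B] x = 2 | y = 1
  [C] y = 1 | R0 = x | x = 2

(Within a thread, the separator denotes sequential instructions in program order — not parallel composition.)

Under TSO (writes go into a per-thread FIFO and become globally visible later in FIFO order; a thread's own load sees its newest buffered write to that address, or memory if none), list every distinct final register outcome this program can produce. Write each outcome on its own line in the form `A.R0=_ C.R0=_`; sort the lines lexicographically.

A.R0=0 C.R0=0
A.R0=0 C.R0=1
A.R0=0 C.R0=2
A.R0=1 C.R0=0
A.R0=1 C.R0=1
A.R0=1 C.R0=2

outcome vector order: (A.R0,C.R0)
|TSO outcomes| = 6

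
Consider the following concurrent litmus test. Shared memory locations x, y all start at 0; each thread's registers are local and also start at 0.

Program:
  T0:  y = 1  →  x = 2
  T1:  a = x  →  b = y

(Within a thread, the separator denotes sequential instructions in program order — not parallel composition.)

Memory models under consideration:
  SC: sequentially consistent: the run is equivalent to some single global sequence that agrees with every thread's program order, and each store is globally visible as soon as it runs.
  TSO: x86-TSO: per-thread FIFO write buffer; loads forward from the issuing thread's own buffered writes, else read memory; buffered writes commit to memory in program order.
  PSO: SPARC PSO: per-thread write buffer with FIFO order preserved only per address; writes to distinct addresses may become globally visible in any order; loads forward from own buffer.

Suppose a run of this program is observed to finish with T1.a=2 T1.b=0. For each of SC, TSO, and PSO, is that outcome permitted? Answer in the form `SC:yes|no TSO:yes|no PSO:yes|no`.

outcome vector order: (T1.a,T1.b)
SC (3): 00; 01; 21
TSO (3): 00; 01; 21
PSO (4): 00; 01; 20; 21
target 20 ∈ {PSO}

SC:no TSO:no PSO:yes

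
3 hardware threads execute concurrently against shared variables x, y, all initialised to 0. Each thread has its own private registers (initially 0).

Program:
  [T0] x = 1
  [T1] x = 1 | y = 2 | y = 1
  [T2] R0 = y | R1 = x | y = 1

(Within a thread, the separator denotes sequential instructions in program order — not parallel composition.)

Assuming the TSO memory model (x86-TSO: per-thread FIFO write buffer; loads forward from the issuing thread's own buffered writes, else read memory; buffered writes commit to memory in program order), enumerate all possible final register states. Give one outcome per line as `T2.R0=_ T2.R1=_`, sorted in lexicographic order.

T2.R0=0 T2.R1=0
T2.R0=0 T2.R1=1
T2.R0=1 T2.R1=1
T2.R0=2 T2.R1=1

outcome vector order: (T2.R0,T2.R1)
|TSO outcomes| = 4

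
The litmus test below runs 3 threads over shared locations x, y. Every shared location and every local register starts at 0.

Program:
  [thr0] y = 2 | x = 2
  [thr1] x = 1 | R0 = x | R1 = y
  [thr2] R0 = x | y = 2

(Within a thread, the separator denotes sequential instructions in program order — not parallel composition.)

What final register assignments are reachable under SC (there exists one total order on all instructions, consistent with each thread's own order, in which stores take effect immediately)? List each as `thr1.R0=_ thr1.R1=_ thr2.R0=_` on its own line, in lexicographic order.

outcome vector order: (thr1.R0,thr1.R1,thr2.R0)
|SC outcomes| = 9

thr1.R0=1 thr1.R1=0 thr2.R0=0
thr1.R0=1 thr1.R1=0 thr2.R0=1
thr1.R0=1 thr1.R1=0 thr2.R0=2
thr1.R0=1 thr1.R1=2 thr2.R0=0
thr1.R0=1 thr1.R1=2 thr2.R0=1
thr1.R0=1 thr1.R1=2 thr2.R0=2
thr1.R0=2 thr1.R1=2 thr2.R0=0
thr1.R0=2 thr1.R1=2 thr2.R0=1
thr1.R0=2 thr1.R1=2 thr2.R0=2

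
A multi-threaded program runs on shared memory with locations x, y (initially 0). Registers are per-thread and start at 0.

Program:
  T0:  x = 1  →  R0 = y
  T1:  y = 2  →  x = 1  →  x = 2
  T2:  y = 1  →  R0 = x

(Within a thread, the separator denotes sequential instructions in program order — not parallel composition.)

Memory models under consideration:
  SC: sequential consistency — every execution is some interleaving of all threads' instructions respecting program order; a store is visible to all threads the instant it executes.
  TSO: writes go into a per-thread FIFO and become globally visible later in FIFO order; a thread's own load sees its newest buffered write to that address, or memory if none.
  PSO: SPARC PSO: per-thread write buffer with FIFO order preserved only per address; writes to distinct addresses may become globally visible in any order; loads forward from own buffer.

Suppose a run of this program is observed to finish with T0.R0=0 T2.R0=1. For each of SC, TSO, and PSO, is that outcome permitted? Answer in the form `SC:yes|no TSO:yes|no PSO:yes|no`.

outcome vector order: (T0.R0,T2.R0)
SC (8): 0/1 0/2 1/0 1/1 1/2 2/0 2/1 2/2
TSO (9): 0/0 0/1 0/2 1/0 1/1 1/2 2/0 2/1 2/2
PSO (9): 0/0 0/1 0/2 1/0 1/1 1/2 2/0 2/1 2/2
target 0/1 ∈ {SC,TSO,PSO}

SC:yes TSO:yes PSO:yes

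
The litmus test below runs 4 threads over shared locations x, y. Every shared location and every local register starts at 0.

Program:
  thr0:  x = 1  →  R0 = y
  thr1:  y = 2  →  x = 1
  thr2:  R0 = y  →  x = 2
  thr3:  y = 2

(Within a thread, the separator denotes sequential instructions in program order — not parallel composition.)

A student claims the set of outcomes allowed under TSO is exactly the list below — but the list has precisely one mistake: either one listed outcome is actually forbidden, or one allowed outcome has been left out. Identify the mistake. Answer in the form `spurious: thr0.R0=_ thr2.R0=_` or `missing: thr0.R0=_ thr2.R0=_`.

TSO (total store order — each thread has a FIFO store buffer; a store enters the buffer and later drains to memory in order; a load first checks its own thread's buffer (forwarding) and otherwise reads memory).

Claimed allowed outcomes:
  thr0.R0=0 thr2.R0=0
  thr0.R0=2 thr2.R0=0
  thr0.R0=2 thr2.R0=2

missing: thr0.R0=0 thr2.R0=2

outcome vector order: (thr0.R0,thr2.R0)
TSO: 4 outcomes — {00 02 20 22}
TSO∖claimed = {02}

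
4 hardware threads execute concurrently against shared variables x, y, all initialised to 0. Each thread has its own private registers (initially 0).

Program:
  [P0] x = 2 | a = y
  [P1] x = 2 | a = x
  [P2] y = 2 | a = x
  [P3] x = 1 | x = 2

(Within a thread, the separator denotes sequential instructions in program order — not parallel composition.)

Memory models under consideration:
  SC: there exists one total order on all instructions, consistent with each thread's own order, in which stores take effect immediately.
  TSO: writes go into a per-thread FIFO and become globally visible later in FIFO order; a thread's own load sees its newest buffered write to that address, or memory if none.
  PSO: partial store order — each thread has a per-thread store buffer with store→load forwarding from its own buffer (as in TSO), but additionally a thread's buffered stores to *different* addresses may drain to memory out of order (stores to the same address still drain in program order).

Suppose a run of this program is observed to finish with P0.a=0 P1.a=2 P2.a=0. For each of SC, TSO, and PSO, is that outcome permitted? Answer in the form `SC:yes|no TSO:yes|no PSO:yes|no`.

SC:no TSO:yes PSO:yes

outcome vector order: (P0.a,P1.a,P2.a)
SC (10): (0,1,1) (0,1,2) (0,2,1) (0,2,2) (2,1,0) (2,1,1) (2,1,2) (2,2,0) (2,2,1) (2,2,2)
TSO (12): (0,1,0) (0,1,1) (0,1,2) (0,2,0) (0,2,1) (0,2,2) (2,1,0) (2,1,1) (2,1,2) (2,2,0) (2,2,1) (2,2,2)
PSO (12): (0,1,0) (0,1,1) (0,1,2) (0,2,0) (0,2,1) (0,2,2) (2,1,0) (2,1,1) (2,1,2) (2,2,0) (2,2,1) (2,2,2)
target (0,2,0) ∈ {TSO,PSO}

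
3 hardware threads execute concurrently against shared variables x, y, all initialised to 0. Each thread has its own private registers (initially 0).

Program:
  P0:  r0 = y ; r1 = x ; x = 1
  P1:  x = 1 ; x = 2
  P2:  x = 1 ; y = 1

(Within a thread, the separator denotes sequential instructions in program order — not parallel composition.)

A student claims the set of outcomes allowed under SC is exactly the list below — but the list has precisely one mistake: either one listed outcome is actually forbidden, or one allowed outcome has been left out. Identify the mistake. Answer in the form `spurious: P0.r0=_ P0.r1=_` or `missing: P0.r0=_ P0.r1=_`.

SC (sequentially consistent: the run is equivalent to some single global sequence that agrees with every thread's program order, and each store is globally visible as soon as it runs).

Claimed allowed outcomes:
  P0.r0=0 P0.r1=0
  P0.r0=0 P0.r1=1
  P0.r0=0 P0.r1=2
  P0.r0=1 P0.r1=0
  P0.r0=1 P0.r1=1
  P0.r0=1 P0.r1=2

spurious: P0.r0=1 P0.r1=0

outcome vector order: (P0.r0,P0.r1)
SC: 5 outcomes — {<0 0>, <0 1>, <0 2>, <1 1>, <1 2>}
claimed∖SC = {<1 0>}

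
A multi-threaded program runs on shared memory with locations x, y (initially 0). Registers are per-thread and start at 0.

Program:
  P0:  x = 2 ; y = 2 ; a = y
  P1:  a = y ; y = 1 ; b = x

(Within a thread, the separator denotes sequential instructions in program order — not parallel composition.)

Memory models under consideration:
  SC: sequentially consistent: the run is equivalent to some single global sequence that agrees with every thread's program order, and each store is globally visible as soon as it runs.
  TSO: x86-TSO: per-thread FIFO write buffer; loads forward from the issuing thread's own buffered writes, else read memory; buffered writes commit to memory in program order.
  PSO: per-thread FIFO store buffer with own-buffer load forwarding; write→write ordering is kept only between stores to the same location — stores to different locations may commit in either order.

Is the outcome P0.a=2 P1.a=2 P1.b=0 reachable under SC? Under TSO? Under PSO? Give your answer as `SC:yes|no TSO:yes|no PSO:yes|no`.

outcome vector order: (P0.a,P1.a,P1.b)
SC: 5 outcomes — {(1,0,2), (1,2,2), (2,0,0), (2,0,2), (2,2,2)}
TSO: 6 outcomes — {(1,0,0), (1,0,2), (1,2,2), (2,0,0), (2,0,2), (2,2,2)}
PSO: 8 outcomes — {(1,0,0), (1,0,2), (1,2,0), (1,2,2), (2,0,0), (2,0,2), (2,2,0), (2,2,2)}
target (2,2,0) ∈ {PSO}

SC:no TSO:no PSO:yes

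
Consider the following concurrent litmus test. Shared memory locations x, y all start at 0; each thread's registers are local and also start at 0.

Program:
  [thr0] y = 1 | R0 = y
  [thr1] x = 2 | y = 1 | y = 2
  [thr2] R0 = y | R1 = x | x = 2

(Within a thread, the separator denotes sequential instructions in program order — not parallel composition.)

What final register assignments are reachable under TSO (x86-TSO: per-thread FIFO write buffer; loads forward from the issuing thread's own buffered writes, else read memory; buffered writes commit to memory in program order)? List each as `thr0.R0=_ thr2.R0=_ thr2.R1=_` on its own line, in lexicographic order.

outcome vector order: (thr0.R0,thr2.R0,thr2.R1)
|TSO outcomes| = 10

thr0.R0=1 thr2.R0=0 thr2.R1=0
thr0.R0=1 thr2.R0=0 thr2.R1=2
thr0.R0=1 thr2.R0=1 thr2.R1=0
thr0.R0=1 thr2.R0=1 thr2.R1=2
thr0.R0=1 thr2.R0=2 thr2.R1=2
thr0.R0=2 thr2.R0=0 thr2.R1=0
thr0.R0=2 thr2.R0=0 thr2.R1=2
thr0.R0=2 thr2.R0=1 thr2.R1=0
thr0.R0=2 thr2.R0=1 thr2.R1=2
thr0.R0=2 thr2.R0=2 thr2.R1=2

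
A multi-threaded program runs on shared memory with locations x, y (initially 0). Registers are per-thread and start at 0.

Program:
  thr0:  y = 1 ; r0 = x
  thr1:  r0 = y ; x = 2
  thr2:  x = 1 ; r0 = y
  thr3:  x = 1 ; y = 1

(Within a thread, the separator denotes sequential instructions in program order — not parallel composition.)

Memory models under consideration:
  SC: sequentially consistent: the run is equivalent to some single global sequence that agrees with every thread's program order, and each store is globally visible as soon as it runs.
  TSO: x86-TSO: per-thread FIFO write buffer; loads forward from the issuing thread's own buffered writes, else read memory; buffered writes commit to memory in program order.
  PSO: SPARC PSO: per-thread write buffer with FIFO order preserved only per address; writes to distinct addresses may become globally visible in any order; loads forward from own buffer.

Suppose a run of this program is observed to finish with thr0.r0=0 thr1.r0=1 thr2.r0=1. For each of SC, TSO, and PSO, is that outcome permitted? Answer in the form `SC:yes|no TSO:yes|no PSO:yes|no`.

SC:yes TSO:yes PSO:yes

outcome vector order: (thr0.r0,thr1.r0,thr2.r0)
SC (10): 0/0/1, 0/1/1, 1/0/0, 1/0/1, 1/1/0, 1/1/1, 2/0/0, 2/0/1, 2/1/0, 2/1/1
TSO (12): 0/0/0, 0/0/1, 0/1/0, 0/1/1, 1/0/0, 1/0/1, 1/1/0, 1/1/1, 2/0/0, 2/0/1, 2/1/0, 2/1/1
PSO (12): 0/0/0, 0/0/1, 0/1/0, 0/1/1, 1/0/0, 1/0/1, 1/1/0, 1/1/1, 2/0/0, 2/0/1, 2/1/0, 2/1/1
target 0/1/1 ∈ {SC,TSO,PSO}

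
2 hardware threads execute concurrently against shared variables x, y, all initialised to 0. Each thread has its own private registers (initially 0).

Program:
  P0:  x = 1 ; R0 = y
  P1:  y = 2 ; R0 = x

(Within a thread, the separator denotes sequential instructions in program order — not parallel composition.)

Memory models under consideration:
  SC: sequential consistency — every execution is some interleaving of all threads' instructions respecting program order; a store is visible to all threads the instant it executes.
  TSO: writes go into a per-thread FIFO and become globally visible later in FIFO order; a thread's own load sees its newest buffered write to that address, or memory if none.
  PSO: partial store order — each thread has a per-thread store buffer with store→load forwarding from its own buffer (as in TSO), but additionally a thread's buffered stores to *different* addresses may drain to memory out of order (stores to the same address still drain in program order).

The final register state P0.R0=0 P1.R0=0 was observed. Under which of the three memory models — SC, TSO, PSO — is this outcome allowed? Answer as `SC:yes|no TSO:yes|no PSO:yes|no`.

outcome vector order: (P0.R0,P1.R0)
SC (3): <0 1>; <2 0>; <2 1>
TSO (4): <0 0>; <0 1>; <2 0>; <2 1>
PSO (4): <0 0>; <0 1>; <2 0>; <2 1>
target <0 0> ∈ {TSO,PSO}

SC:no TSO:yes PSO:yes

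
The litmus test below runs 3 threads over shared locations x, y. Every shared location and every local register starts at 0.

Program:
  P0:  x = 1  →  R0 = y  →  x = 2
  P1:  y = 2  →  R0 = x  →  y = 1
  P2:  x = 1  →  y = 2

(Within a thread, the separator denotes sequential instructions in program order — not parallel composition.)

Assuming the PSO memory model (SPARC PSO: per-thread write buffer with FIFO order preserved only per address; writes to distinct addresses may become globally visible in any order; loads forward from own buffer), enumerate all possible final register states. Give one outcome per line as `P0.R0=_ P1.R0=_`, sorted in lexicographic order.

P0.R0=0 P1.R0=0
P0.R0=0 P1.R0=1
P0.R0=0 P1.R0=2
P0.R0=1 P1.R0=0
P0.R0=1 P1.R0=1
P0.R0=2 P1.R0=0
P0.R0=2 P1.R0=1
P0.R0=2 P1.R0=2

outcome vector order: (P0.R0,P1.R0)
|PSO outcomes| = 8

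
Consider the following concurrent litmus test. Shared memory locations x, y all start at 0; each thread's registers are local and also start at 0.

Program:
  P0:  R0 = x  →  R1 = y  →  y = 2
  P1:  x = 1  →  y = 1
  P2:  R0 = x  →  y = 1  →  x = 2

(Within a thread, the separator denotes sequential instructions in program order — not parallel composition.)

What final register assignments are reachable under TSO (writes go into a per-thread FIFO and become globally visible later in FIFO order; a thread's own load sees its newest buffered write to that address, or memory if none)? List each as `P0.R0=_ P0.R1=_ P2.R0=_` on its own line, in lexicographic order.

P0.R0=0 P0.R1=0 P2.R0=0
P0.R0=0 P0.R1=0 P2.R0=1
P0.R0=0 P0.R1=1 P2.R0=0
P0.R0=0 P0.R1=1 P2.R0=1
P0.R0=1 P0.R1=0 P2.R0=0
P0.R0=1 P0.R1=0 P2.R0=1
P0.R0=1 P0.R1=1 P2.R0=0
P0.R0=1 P0.R1=1 P2.R0=1
P0.R0=2 P0.R1=1 P2.R0=0
P0.R0=2 P0.R1=1 P2.R0=1

outcome vector order: (P0.R0,P0.R1,P2.R0)
|TSO outcomes| = 10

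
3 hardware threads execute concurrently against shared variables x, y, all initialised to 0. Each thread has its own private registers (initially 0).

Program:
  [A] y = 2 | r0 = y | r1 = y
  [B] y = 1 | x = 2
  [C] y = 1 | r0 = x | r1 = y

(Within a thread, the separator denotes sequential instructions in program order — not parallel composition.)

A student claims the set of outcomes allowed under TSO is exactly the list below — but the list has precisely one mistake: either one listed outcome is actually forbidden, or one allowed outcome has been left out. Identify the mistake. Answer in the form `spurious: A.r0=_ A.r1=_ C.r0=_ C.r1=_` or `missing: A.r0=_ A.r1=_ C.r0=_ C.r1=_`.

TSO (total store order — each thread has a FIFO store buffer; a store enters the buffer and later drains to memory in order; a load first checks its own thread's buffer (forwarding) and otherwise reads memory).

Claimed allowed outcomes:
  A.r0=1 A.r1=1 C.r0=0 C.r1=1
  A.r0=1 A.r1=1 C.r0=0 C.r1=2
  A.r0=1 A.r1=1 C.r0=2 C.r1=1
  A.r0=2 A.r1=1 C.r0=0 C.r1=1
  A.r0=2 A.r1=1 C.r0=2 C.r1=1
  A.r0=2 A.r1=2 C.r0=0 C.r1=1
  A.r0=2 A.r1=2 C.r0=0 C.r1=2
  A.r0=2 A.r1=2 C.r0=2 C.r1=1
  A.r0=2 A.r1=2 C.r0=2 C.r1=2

outcome vector order: (A.r0,A.r1,C.r0,C.r1)
TSO: 10 outcomes — {(1,1,0,1), (1,1,0,2), (1,1,2,1), (2,1,0,1), (2,1,0,2), (2,1,2,1), (2,2,0,1), (2,2,0,2), (2,2,2,1), (2,2,2,2)}
TSO∖claimed = {(2,1,0,2)}

missing: A.r0=2 A.r1=1 C.r0=0 C.r1=2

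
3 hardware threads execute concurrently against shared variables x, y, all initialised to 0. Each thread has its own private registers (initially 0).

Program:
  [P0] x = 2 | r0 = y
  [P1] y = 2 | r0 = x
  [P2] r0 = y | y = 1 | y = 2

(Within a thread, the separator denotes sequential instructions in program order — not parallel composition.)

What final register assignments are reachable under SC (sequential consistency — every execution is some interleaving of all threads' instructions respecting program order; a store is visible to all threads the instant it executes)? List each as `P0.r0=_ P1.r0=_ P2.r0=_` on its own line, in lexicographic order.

P0.r0=0 P1.r0=2 P2.r0=0
P0.r0=0 P1.r0=2 P2.r0=2
P0.r0=1 P1.r0=0 P2.r0=0
P0.r0=1 P1.r0=0 P2.r0=2
P0.r0=1 P1.r0=2 P2.r0=0
P0.r0=1 P1.r0=2 P2.r0=2
P0.r0=2 P1.r0=0 P2.r0=0
P0.r0=2 P1.r0=0 P2.r0=2
P0.r0=2 P1.r0=2 P2.r0=0
P0.r0=2 P1.r0=2 P2.r0=2

outcome vector order: (P0.r0,P1.r0,P2.r0)
|SC outcomes| = 10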